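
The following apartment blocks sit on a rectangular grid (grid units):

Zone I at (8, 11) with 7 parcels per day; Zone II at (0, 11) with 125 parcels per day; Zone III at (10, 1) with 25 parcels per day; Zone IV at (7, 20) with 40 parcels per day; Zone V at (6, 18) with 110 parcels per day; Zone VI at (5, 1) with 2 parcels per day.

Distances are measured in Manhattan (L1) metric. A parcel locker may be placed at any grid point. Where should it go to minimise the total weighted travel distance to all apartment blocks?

Manhattan distance separates: Σwᵢ(|x−xᵢ|+|y−yᵢ|) = Σwᵢ|x−xᵢ| + Σwᵢ|y−yᵢ|, so x and y are optimised independently as 1-D weighted medians.
Total weight W = 309; half = 154.5.
x-coordinate, sorted with cumulative weight:
  x=0 (Zone II, w=125) cum 125
  x=5 (Zone VI, w=2) cum 127
  x=6 (Zone V, w=110) cum 237  ← median
  x=7 (Zone IV, w=40) cum 277
  x=8 (Zone I, w=7) cum 284
  x=10 (Zone III, w=25) cum 309
⇒ x* = 6
y-coordinate, sorted with cumulative weight:
  y=1 (Zone III, w=25) cum 25
  y=1 (Zone VI, w=2) cum 27
  y=11 (Zone I, w=7) cum 34
  y=11 (Zone II, w=125) cum 159  ← median
  y=18 (Zone V, w=110) cum 269
  y=20 (Zone IV, w=40) cum 309
⇒ y* = 11

(6, 11)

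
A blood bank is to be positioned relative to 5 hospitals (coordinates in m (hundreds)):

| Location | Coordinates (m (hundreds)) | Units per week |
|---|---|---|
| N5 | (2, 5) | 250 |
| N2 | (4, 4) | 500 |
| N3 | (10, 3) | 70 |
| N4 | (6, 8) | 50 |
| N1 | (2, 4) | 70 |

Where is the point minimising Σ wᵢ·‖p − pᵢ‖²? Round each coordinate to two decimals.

The minimiser of Σwᵢ‖p−pᵢ‖² is the weighted centroid p* = (Σwᵢpᵢ)/(Σwᵢ).
Σwᵢ = 940.
Σwᵢxᵢ = 250·2 + 500·4 + 70·10 + 50·6 + 70·2 = 3640.
Σwᵢyᵢ = 250·5 + 500·4 + 70·3 + 50·8 + 70·4 = 4140.
x* = 3640/940 = 3.87, y* = 4140/940 = 4.40.

(3.87, 4.40)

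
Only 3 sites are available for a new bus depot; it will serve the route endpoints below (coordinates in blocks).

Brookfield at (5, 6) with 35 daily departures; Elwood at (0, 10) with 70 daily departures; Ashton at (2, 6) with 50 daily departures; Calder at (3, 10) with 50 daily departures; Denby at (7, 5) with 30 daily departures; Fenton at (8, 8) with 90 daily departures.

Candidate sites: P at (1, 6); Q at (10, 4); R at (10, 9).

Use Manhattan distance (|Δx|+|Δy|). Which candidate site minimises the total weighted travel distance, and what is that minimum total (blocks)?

P, total 1860 blocks

Total weighted distance at each candidate:
  P (1, 6): total = 1860
  Q (10, 4): total = 3175
  R (10, 9): total = 2480
Minimum is at P with total 1860 blocks.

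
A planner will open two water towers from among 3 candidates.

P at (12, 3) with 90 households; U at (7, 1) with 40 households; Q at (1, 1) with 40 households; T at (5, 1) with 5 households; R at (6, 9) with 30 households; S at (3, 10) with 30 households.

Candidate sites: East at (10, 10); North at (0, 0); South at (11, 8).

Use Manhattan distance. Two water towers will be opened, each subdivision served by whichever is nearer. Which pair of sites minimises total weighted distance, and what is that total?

{North, South}, total 1450

Evaluate every pair (each demand assigned to the nearer of the two):
  {North, South}: total = 1450
  {East, North}: total = 1600
  {East, South}: total = 2085
Best pair: {North, South} with total 1450.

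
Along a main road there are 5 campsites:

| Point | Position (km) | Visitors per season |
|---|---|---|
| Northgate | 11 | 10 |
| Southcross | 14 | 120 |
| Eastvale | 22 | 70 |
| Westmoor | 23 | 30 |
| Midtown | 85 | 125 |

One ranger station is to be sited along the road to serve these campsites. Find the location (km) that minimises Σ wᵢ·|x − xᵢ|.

For a sum of weighted absolute distances on a line, the optimum is the weighted median (not the mean). Total weight W = 355; half-weight = 177.5.
Sort by position and accumulate weight:
  km 11 (Northgate, w=10) → cum 10
  km 14 (Southcross, w=120) → cum 130
  km 22 (Eastvale, w=70) → cum 200  ≥ 177.5 → median here
  km 23 (Westmoor, w=30) → cum 230
  km 85 (Midtown, w=125) → cum 355
Optimal location: km 22.

x = 22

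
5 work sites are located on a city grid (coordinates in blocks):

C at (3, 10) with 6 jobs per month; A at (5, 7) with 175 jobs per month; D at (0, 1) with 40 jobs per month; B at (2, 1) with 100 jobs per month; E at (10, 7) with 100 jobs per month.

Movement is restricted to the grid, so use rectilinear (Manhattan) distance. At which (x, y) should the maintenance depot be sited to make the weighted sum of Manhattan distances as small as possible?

Manhattan distance separates: Σwᵢ(|x−xᵢ|+|y−yᵢ|) = Σwᵢ|x−xᵢ| + Σwᵢ|y−yᵢ|, so x and y are optimised independently as 1-D weighted medians.
Total weight W = 421; half = 210.5.
x-coordinate, sorted with cumulative weight:
  x=0 (D, w=40) cum 40
  x=2 (B, w=100) cum 140
  x=3 (C, w=6) cum 146
  x=5 (A, w=175) cum 321  ← median
  x=10 (E, w=100) cum 421
⇒ x* = 5
y-coordinate, sorted with cumulative weight:
  y=1 (D, w=40) cum 40
  y=1 (B, w=100) cum 140
  y=7 (A, w=175) cum 315  ← median
  y=7 (E, w=100) cum 415
  y=10 (C, w=6) cum 421
⇒ y* = 7

(5, 7)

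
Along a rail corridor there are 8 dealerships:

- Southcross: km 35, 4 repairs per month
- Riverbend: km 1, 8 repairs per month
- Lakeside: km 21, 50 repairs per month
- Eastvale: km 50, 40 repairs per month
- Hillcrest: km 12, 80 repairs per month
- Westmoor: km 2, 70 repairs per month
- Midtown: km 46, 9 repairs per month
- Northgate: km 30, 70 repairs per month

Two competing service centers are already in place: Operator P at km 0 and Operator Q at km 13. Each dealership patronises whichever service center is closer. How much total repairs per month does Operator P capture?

The indifferent point is the midpoint (0+13)/2 = 6.5; dealerships left of it (closer to Operator P at 0) go to Operator P, those right go to Operator Q.
  Riverbend at 1 (w=8) → Operator P
  Westmoor at 2 (w=70) → Operator P
  Hillcrest at 12 (w=80) → Operator Q
  Lakeside at 21 (w=50) → Operator Q
  Northgate at 30 (w=70) → Operator Q
  Southcross at 35 (w=4) → Operator Q
  Midtown at 46 (w=9) → Operator Q
  Eastvale at 50 (w=40) → Operator Q
Operator P captures 78; Operator Q captures 253.

78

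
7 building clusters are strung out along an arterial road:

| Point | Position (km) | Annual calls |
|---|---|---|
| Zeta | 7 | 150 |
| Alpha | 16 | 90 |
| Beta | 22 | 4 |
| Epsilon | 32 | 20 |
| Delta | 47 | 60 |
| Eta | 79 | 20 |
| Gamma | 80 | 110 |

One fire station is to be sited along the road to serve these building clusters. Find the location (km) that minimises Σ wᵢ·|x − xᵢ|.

x = 16

For a sum of weighted absolute distances on a line, the optimum is the weighted median (not the mean). Total weight W = 454; half-weight = 227.
Sort by position and accumulate weight:
  km 7 (Zeta, w=150) → cum 150
  km 16 (Alpha, w=90) → cum 240  ≥ 227 → median here
  km 22 (Beta, w=4) → cum 244
  km 32 (Epsilon, w=20) → cum 264
  km 47 (Delta, w=60) → cum 324
  km 79 (Eta, w=20) → cum 344
  km 80 (Gamma, w=110) → cum 454
Optimal location: km 16.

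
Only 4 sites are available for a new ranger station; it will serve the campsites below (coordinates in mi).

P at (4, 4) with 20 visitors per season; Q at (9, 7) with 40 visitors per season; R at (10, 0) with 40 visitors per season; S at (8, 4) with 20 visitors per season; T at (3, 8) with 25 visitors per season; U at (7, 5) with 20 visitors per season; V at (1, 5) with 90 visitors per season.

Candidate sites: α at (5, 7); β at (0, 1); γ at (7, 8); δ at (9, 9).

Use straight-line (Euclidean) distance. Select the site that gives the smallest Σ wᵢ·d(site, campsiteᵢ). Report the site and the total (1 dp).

α, total 1167.2 mi

Total weighted distance at each candidate:
  α (5, 7): total = 1167.2
  β (0, 1): total = 1828.3
  γ (7, 8): total = 1377.4
  δ (9, 9): total = 1732.1
Minimum is at α with total 1167.2 mi.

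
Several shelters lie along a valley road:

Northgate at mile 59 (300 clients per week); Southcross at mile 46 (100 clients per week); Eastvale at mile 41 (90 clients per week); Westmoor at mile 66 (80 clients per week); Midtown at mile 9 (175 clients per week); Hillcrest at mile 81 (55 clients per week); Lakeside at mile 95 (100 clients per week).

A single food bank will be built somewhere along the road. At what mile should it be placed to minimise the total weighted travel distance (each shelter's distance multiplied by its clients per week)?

For a sum of weighted absolute distances on a line, the optimum is the weighted median (not the mean). Total weight W = 900; half-weight = 450.
Sort by position and accumulate weight:
  mile 9 (Midtown, w=175) → cum 175
  mile 41 (Eastvale, w=90) → cum 265
  mile 46 (Southcross, w=100) → cum 365
  mile 59 (Northgate, w=300) → cum 665  ≥ 450 → median here
  mile 66 (Westmoor, w=80) → cum 745
  mile 81 (Hillcrest, w=55) → cum 800
  mile 95 (Lakeside, w=100) → cum 900
Optimal location: mile 59.

x = 59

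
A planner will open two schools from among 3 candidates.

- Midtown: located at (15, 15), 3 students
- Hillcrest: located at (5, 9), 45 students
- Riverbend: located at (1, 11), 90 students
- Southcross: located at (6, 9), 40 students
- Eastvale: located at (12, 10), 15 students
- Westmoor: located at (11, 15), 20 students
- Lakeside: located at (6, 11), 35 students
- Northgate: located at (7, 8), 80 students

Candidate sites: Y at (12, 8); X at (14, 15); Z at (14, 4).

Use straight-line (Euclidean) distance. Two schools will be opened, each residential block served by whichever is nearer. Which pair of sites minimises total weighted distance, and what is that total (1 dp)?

Evaluate every pair (each demand assigned to the nearer of the two):
  {Y, X}: total = 2315.5
  {Y, Z}: total = 2416.7
  {X, Z}: total = 3166.6
Best pair: {Y, X} with total 2315.5.

{Y, X}, total 2315.5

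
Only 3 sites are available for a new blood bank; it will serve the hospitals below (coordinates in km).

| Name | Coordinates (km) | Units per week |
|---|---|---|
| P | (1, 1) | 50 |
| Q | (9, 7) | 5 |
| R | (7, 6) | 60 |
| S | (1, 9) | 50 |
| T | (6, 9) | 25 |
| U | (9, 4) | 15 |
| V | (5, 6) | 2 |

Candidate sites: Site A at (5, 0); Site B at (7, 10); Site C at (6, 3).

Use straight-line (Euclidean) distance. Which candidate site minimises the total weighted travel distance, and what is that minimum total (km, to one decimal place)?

Total weighted distance at each candidate:
  Site A (5, 0): total = 1441.6
  Site B (7, 10): total = 1242.2
  Site C (6, 3): total = 1078.3
Minimum is at Site C with total 1078.3 km.

Site C, total 1078.3 km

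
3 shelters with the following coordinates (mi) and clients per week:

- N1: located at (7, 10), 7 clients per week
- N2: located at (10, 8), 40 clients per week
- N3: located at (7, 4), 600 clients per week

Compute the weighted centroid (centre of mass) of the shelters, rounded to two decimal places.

The minimiser of Σwᵢ‖p−pᵢ‖² is the weighted centroid p* = (Σwᵢpᵢ)/(Σwᵢ).
Σwᵢ = 647.
Σwᵢxᵢ = 7·7 + 40·10 + 600·7 = 4649.
Σwᵢyᵢ = 7·10 + 40·8 + 600·4 = 2790.
x* = 4649/647 = 7.19, y* = 2790/647 = 4.31.

(7.19, 4.31)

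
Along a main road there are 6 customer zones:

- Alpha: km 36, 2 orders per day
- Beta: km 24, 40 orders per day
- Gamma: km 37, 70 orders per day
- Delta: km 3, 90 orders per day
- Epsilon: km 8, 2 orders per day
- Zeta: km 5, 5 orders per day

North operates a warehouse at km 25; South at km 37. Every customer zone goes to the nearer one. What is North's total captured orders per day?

137

The indifferent point is the midpoint (25+37)/2 = 31; customer zones left of it (closer to North at 25) go to North, those right go to South.
  Delta at 3 (w=90) → North
  Zeta at 5 (w=5) → North
  Epsilon at 8 (w=2) → North
  Beta at 24 (w=40) → North
  Alpha at 36 (w=2) → South
  Gamma at 37 (w=70) → South
North captures 137; South captures 72.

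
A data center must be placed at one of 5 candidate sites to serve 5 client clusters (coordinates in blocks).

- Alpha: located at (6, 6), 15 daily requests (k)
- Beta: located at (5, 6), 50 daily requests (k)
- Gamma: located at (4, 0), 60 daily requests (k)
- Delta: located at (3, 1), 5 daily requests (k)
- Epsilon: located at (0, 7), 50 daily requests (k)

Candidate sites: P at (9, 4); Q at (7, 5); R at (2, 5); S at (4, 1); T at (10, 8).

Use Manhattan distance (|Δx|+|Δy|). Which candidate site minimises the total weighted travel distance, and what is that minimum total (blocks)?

R, total 920 blocks

Total weighted distance at each candidate:
  P (9, 4): total = 1560
  Q (7, 5): total = 1150
  R (2, 5): total = 920
  S (4, 1): total = 970
  T (10, 8): total = 1900
Minimum is at R with total 920 blocks.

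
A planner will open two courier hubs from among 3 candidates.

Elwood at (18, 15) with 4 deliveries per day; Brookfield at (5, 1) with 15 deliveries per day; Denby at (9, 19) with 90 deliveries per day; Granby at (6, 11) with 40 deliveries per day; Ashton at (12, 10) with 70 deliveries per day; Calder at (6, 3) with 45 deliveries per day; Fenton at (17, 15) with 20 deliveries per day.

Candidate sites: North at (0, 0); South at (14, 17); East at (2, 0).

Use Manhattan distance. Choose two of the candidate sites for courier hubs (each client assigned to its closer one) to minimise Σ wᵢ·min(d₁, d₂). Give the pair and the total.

Evaluate every pair (each demand assigned to the nearer of the two):
  {South, East}: total = 2319
  {North, South}: total = 2439
  {North, East}: total = 5439
Best pair: {South, East} with total 2319.

{South, East}, total 2319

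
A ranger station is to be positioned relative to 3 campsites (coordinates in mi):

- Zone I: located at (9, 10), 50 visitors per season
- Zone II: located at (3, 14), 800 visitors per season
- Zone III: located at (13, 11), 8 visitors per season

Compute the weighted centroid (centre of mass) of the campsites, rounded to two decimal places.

The minimiser of Σwᵢ‖p−pᵢ‖² is the weighted centroid p* = (Σwᵢpᵢ)/(Σwᵢ).
Σwᵢ = 858.
Σwᵢxᵢ = 50·9 + 800·3 + 8·13 = 2954.
Σwᵢyᵢ = 50·10 + 800·14 + 8·11 = 11788.
x* = 2954/858 = 3.44, y* = 11788/858 = 13.74.

(3.44, 13.74)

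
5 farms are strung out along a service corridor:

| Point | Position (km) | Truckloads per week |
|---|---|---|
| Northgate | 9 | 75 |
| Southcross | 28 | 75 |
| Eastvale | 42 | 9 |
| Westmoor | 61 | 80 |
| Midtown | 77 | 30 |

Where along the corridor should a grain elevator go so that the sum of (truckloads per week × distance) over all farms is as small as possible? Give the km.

For a sum of weighted absolute distances on a line, the optimum is the weighted median (not the mean). Total weight W = 269; half-weight = 134.5.
Sort by position and accumulate weight:
  km 9 (Northgate, w=75) → cum 75
  km 28 (Southcross, w=75) → cum 150  ≥ 134.5 → median here
  km 42 (Eastvale, w=9) → cum 159
  km 61 (Westmoor, w=80) → cum 239
  km 77 (Midtown, w=30) → cum 269
Optimal location: km 28.

x = 28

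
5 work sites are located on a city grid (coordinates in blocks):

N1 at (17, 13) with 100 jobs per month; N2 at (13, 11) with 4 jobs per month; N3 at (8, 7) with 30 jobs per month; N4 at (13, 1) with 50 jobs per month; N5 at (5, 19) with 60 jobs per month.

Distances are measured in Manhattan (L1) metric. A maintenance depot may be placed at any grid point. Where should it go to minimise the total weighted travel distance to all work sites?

Manhattan distance separates: Σwᵢ(|x−xᵢ|+|y−yᵢ|) = Σwᵢ|x−xᵢ| + Σwᵢ|y−yᵢ|, so x and y are optimised independently as 1-D weighted medians.
Total weight W = 244; half = 122.
x-coordinate, sorted with cumulative weight:
  x=5 (N5, w=60) cum 60
  x=8 (N3, w=30) cum 90
  x=13 (N2, w=4) cum 94
  x=13 (N4, w=50) cum 144  ← median
  x=17 (N1, w=100) cum 244
⇒ x* = 13
y-coordinate, sorted with cumulative weight:
  y=1 (N4, w=50) cum 50
  y=7 (N3, w=30) cum 80
  y=11 (N2, w=4) cum 84
  y=13 (N1, w=100) cum 184  ← median
  y=19 (N5, w=60) cum 244
⇒ y* = 13

(13, 13)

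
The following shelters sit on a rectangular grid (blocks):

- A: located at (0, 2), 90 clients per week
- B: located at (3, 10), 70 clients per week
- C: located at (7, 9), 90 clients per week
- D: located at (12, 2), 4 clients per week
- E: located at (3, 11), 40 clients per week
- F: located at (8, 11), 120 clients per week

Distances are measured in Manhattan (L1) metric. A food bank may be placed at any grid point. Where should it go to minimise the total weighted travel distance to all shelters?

(7, 10)

Manhattan distance separates: Σwᵢ(|x−xᵢ|+|y−yᵢ|) = Σwᵢ|x−xᵢ| + Σwᵢ|y−yᵢ|, so x and y are optimised independently as 1-D weighted medians.
Total weight W = 414; half = 207.
x-coordinate, sorted with cumulative weight:
  x=0 (A, w=90) cum 90
  x=3 (B, w=70) cum 160
  x=3 (E, w=40) cum 200
  x=7 (C, w=90) cum 290  ← median
  x=8 (F, w=120) cum 410
  x=12 (D, w=4) cum 414
⇒ x* = 7
y-coordinate, sorted with cumulative weight:
  y=2 (A, w=90) cum 90
  y=2 (D, w=4) cum 94
  y=9 (C, w=90) cum 184
  y=10 (B, w=70) cum 254  ← median
  y=11 (E, w=40) cum 294
  y=11 (F, w=120) cum 414
⇒ y* = 10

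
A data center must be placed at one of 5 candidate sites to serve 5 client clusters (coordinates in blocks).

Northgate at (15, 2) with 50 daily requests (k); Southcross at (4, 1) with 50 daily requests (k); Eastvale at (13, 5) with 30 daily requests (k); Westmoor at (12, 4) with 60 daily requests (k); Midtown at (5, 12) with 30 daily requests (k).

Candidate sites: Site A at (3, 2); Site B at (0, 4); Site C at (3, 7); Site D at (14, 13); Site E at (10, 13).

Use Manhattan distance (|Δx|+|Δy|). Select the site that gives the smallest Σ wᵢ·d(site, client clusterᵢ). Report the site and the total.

Site A, total 2110 blocks

Total weighted distance at each candidate:
  Site A (3, 2): total = 2110
  Site B (0, 4): total = 2730
  Site C (3, 7): total = 2490
  Site D (14, 13): total = 2930
  Site E (10, 13): total = 2870
Minimum is at Site A with total 2110 blocks.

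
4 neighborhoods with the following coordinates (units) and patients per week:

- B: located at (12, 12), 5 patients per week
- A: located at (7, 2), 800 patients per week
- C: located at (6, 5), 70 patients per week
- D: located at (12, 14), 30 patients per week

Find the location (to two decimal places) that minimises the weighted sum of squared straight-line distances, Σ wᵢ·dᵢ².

(7.12, 2.69)

The minimiser of Σwᵢ‖p−pᵢ‖² is the weighted centroid p* = (Σwᵢpᵢ)/(Σwᵢ).
Σwᵢ = 905.
Σwᵢxᵢ = 5·12 + 800·7 + 70·6 + 30·12 = 6440.
Σwᵢyᵢ = 5·12 + 800·2 + 70·5 + 30·14 = 2430.
x* = 6440/905 = 7.12, y* = 2430/905 = 2.69.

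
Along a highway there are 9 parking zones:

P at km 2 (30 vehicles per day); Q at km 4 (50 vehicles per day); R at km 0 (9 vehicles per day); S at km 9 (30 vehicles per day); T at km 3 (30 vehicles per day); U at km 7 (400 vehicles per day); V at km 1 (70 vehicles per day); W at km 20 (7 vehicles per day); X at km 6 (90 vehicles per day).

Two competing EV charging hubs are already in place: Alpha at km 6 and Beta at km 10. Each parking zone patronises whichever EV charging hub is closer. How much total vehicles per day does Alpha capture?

679

The indifferent point is the midpoint (6+10)/2 = 8; parking zones left of it (closer to Alpha at 6) go to Alpha, those right go to Beta.
  R at 0 (w=9) → Alpha
  V at 1 (w=70) → Alpha
  P at 2 (w=30) → Alpha
  T at 3 (w=30) → Alpha
  Q at 4 (w=50) → Alpha
  X at 6 (w=90) → Alpha
  U at 7 (w=400) → Alpha
  S at 9 (w=30) → Beta
  W at 20 (w=7) → Beta
Alpha captures 679; Beta captures 37.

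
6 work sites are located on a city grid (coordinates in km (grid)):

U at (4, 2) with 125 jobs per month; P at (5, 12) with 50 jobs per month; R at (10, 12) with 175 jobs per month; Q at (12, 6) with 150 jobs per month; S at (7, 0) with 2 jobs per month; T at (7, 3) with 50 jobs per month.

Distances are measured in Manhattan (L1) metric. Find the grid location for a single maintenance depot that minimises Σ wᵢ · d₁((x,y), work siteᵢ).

(10, 6)

Manhattan distance separates: Σwᵢ(|x−xᵢ|+|y−yᵢ|) = Σwᵢ|x−xᵢ| + Σwᵢ|y−yᵢ|, so x and y are optimised independently as 1-D weighted medians.
Total weight W = 552; half = 276.
x-coordinate, sorted with cumulative weight:
  x=4 (U, w=125) cum 125
  x=5 (P, w=50) cum 175
  x=7 (S, w=2) cum 177
  x=7 (T, w=50) cum 227
  x=10 (R, w=175) cum 402  ← median
  x=12 (Q, w=150) cum 552
⇒ x* = 10
y-coordinate, sorted with cumulative weight:
  y=0 (S, w=2) cum 2
  y=2 (U, w=125) cum 127
  y=3 (T, w=50) cum 177
  y=6 (Q, w=150) cum 327  ← median
  y=12 (P, w=50) cum 377
  y=12 (R, w=175) cum 552
⇒ y* = 6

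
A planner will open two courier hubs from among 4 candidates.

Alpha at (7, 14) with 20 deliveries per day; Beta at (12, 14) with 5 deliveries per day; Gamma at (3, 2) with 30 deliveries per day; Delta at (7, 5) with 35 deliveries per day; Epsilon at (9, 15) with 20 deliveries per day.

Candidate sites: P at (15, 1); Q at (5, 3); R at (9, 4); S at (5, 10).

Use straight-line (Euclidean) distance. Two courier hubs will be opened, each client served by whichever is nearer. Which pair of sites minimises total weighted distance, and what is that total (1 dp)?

{Q, S}, total 423.9

Evaluate every pair (each demand assigned to the nearer of the two):
  {Q, S}: total = 423.9
  {R, S}: total = 525.8
  {Q, R}: total = 621.5
  {P, S}: total = 693.7
  {P, Q}: total = 707.9
  {P, R}: total = 744.2
Best pair: {Q, S} with total 423.9.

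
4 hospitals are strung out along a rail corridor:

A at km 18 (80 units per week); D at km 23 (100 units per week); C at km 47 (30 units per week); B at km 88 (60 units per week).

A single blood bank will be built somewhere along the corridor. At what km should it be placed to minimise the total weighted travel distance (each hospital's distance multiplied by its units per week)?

x = 23

For a sum of weighted absolute distances on a line, the optimum is the weighted median (not the mean). Total weight W = 270; half-weight = 135.
Sort by position and accumulate weight:
  km 18 (A, w=80) → cum 80
  km 23 (D, w=100) → cum 180  ≥ 135 → median here
  km 47 (C, w=30) → cum 210
  km 88 (B, w=60) → cum 270
Optimal location: km 23.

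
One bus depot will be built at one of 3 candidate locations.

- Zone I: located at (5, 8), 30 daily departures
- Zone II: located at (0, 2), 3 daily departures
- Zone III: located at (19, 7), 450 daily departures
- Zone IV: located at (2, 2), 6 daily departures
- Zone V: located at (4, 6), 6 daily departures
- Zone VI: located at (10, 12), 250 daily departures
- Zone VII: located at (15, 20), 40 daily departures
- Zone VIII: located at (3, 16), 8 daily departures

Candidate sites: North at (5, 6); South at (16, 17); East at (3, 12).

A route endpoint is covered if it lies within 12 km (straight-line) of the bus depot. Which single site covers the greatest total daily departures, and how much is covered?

South, covering 740

Coverage radius r = 12 km; a point is covered iff (Δx)²+(Δy)² ≤ 12² = 144.
  North (5, 6): covers {Zone I, Zone II, Zone IV, Zone V, Zone VI, Zone VIII} → 303
  South (16, 17): covers {Zone III, Zone VI, Zone VII} → 740
  East (3, 12): covers {Zone I, Zone II, Zone IV, Zone V, Zone VI, Zone VIII} → 303
Maximum coverage at South: 740 daily departures.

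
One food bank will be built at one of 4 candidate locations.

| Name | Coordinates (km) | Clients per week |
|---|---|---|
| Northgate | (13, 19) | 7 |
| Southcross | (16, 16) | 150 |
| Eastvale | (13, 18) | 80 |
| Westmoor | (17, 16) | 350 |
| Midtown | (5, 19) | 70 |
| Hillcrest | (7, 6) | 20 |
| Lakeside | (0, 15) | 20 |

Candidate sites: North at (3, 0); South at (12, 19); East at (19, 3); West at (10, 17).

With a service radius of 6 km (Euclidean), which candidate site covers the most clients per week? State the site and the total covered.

South, covering 587

Coverage radius r = 6 km; a point is covered iff (Δx)²+(Δy)² ≤ 6² = 36.
  North (3, 0): covers {none} → 0
  South (12, 19): covers {Northgate, Southcross, Eastvale, Westmoor} → 587
  East (19, 3): covers {none} → 0
  West (10, 17): covers {Northgate, Eastvale, Midtown} → 157
Maximum coverage at South: 587 clients per week.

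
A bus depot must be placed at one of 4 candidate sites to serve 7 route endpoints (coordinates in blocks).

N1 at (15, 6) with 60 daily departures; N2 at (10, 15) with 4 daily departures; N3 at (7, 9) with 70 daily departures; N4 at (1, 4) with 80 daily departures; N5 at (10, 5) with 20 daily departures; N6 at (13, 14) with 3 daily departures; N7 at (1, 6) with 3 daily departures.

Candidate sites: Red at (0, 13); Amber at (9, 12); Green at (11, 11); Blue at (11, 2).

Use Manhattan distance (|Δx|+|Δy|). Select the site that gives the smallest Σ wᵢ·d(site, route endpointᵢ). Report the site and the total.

Blue, total 2430 blocks

Total weighted distance at each candidate:
  Red (0, 13): total = 3364
  Amber (9, 12): total = 2586
  Green (11, 11): total = 2540
  Blue (11, 2): total = 2430
Minimum is at Blue with total 2430 blocks.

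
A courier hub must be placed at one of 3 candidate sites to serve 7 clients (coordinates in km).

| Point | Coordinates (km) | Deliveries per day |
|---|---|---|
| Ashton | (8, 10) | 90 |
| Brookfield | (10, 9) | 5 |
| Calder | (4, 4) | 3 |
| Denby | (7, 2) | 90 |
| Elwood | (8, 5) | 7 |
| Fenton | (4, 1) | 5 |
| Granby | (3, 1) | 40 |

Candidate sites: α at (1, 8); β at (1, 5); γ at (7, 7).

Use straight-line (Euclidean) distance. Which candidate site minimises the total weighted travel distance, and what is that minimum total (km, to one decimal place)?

Total weighted distance at each candidate:
  α (1, 8): total = 1861.8
  β (1, 5): total = 1689.6
  γ (7, 7): total = 1103.0
Minimum is at γ with total 1103.0 km.

γ, total 1103.0 km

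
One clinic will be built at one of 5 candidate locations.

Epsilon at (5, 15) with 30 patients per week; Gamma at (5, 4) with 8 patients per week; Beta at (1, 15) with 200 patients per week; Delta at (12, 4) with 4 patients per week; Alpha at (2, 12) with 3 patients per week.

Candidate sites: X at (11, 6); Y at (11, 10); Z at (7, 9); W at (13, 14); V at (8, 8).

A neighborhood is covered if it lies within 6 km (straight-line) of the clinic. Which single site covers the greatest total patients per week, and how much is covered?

Coverage radius r = 6 km; a point is covered iff (Δx)²+(Δy)² ≤ 6² = 36.
  X (11, 6): covers {Delta} → 4
  Y (11, 10): covers {none} → 0
  Z (7, 9): covers {Gamma, Alpha} → 11
  W (13, 14): covers {none} → 0
  V (8, 8): covers {Gamma, Delta} → 12
Maximum coverage at V: 12 patients per week.

V, covering 12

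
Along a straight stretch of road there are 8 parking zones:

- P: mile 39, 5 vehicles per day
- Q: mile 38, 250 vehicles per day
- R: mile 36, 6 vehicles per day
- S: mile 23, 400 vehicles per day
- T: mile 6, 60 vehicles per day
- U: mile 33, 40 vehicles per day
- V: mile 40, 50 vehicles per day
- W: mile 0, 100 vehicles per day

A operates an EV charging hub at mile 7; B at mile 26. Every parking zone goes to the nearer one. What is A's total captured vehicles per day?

160

The indifferent point is the midpoint (7+26)/2 = 16.5; parking zones left of it (closer to A at 7) go to A, those right go to B.
  W at 0 (w=100) → A
  T at 6 (w=60) → A
  S at 23 (w=400) → B
  U at 33 (w=40) → B
  R at 36 (w=6) → B
  Q at 38 (w=250) → B
  P at 39 (w=5) → B
  V at 40 (w=50) → B
A captures 160; B captures 751.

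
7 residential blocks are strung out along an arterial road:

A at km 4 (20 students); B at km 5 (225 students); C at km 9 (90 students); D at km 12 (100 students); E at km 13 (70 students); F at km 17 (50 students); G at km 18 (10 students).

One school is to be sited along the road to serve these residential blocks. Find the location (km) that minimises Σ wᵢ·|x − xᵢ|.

x = 9

For a sum of weighted absolute distances on a line, the optimum is the weighted median (not the mean). Total weight W = 565; half-weight = 282.5.
Sort by position and accumulate weight:
  km 4 (A, w=20) → cum 20
  km 5 (B, w=225) → cum 245
  km 9 (C, w=90) → cum 335  ≥ 282.5 → median here
  km 12 (D, w=100) → cum 435
  km 13 (E, w=70) → cum 505
  km 17 (F, w=50) → cum 555
  km 18 (G, w=10) → cum 565
Optimal location: km 9.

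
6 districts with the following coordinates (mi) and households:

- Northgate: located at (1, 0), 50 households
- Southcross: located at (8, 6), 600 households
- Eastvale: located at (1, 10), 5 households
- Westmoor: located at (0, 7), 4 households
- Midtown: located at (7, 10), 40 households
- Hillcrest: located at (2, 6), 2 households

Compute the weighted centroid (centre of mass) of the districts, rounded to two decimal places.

(7.33, 5.83)

The minimiser of Σwᵢ‖p−pᵢ‖² is the weighted centroid p* = (Σwᵢpᵢ)/(Σwᵢ).
Σwᵢ = 701.
Σwᵢxᵢ = 50·1 + 600·8 + 5·1 + 4·0 + 40·7 + 2·2 = 5139.
Σwᵢyᵢ = 50·0 + 600·6 + 5·10 + 4·7 + 40·10 + 2·6 = 4090.
x* = 5139/701 = 7.33, y* = 4090/701 = 5.83.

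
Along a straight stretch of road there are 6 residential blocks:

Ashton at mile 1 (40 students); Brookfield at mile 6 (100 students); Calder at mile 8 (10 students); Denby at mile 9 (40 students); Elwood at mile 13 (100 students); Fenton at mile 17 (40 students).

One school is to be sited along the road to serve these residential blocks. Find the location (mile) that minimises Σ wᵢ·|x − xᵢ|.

For a sum of weighted absolute distances on a line, the optimum is the weighted median (not the mean). Total weight W = 330; half-weight = 165.
Sort by position and accumulate weight:
  mile 1 (Ashton, w=40) → cum 40
  mile 6 (Brookfield, w=100) → cum 140
  mile 8 (Calder, w=10) → cum 150
  mile 9 (Denby, w=40) → cum 190  ≥ 165 → median here
  mile 13 (Elwood, w=100) → cum 290
  mile 17 (Fenton, w=40) → cum 330
Optimal location: mile 9.

x = 9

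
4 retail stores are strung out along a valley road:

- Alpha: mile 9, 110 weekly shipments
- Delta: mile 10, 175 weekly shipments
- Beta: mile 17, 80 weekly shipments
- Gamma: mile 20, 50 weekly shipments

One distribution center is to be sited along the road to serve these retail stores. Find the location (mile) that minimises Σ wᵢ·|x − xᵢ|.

For a sum of weighted absolute distances on a line, the optimum is the weighted median (not the mean). Total weight W = 415; half-weight = 207.5.
Sort by position and accumulate weight:
  mile 9 (Alpha, w=110) → cum 110
  mile 10 (Delta, w=175) → cum 285  ≥ 207.5 → median here
  mile 17 (Beta, w=80) → cum 365
  mile 20 (Gamma, w=50) → cum 415
Optimal location: mile 10.

x = 10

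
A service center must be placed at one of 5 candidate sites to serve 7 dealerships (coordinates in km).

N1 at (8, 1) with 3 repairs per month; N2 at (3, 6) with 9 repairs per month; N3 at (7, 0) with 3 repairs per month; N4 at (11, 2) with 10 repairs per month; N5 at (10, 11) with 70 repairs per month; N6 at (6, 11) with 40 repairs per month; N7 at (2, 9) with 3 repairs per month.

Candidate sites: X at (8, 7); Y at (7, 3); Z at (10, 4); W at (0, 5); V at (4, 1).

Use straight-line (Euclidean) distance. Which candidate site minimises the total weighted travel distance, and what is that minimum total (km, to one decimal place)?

X, total 654.3 km

Total weighted distance at each candidate:
  X (8, 7): total = 654.3
  Y (7, 3): total = 1045.9
  Z (10, 4): total = 954.5
  W (0, 5): total = 1364.3
  V (4, 1): total = 1387.1
Minimum is at X with total 654.3 km.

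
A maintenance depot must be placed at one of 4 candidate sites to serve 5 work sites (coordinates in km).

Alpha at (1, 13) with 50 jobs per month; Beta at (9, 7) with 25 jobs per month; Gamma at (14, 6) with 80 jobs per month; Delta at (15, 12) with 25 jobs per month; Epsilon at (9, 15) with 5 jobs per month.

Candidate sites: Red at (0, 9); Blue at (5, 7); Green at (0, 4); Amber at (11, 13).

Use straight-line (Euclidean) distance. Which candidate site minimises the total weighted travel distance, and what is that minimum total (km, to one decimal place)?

Total weighted distance at each candidate:
  Red (0, 9): total = 2018.6
  Blue (5, 7): total = 1509.2
  Green (0, 4): total = 2317.4
  Amber (11, 13): total = 1384.6
Minimum is at Amber with total 1384.6 km.

Amber, total 1384.6 km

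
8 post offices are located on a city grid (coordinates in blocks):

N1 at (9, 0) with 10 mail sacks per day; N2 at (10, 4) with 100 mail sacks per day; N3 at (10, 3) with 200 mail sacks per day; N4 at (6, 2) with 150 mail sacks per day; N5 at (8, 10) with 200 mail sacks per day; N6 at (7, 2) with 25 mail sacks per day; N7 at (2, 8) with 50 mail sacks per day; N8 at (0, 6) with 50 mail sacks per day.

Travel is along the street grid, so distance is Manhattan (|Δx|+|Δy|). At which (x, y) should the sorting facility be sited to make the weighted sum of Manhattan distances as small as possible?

(8, 4)

Manhattan distance separates: Σwᵢ(|x−xᵢ|+|y−yᵢ|) = Σwᵢ|x−xᵢ| + Σwᵢ|y−yᵢ|, so x and y are optimised independently as 1-D weighted medians.
Total weight W = 785; half = 392.5.
x-coordinate, sorted with cumulative weight:
  x=0 (N8, w=50) cum 50
  x=2 (N7, w=50) cum 100
  x=6 (N4, w=150) cum 250
  x=7 (N6, w=25) cum 275
  x=8 (N5, w=200) cum 475  ← median
  x=9 (N1, w=10) cum 485
  x=10 (N2, w=100) cum 585
  x=10 (N3, w=200) cum 785
⇒ x* = 8
y-coordinate, sorted with cumulative weight:
  y=0 (N1, w=10) cum 10
  y=2 (N4, w=150) cum 160
  y=2 (N6, w=25) cum 185
  y=3 (N3, w=200) cum 385
  y=4 (N2, w=100) cum 485  ← median
  y=6 (N8, w=50) cum 535
  y=8 (N7, w=50) cum 585
  y=10 (N5, w=200) cum 785
⇒ y* = 4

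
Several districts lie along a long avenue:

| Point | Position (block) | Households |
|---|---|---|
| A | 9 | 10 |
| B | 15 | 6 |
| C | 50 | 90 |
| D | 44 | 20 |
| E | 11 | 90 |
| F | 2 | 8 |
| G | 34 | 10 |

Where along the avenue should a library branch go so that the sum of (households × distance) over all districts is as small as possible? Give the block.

For a sum of weighted absolute distances on a line, the optimum is the weighted median (not the mean). Total weight W = 234; half-weight = 117.
Sort by position and accumulate weight:
  block 2 (F, w=8) → cum 8
  block 9 (A, w=10) → cum 18
  block 11 (E, w=90) → cum 108
  block 15 (B, w=6) → cum 114
  block 34 (G, w=10) → cum 124  ≥ 117 → median here
  block 44 (D, w=20) → cum 144
  block 50 (C, w=90) → cum 234
Optimal location: block 34.

x = 34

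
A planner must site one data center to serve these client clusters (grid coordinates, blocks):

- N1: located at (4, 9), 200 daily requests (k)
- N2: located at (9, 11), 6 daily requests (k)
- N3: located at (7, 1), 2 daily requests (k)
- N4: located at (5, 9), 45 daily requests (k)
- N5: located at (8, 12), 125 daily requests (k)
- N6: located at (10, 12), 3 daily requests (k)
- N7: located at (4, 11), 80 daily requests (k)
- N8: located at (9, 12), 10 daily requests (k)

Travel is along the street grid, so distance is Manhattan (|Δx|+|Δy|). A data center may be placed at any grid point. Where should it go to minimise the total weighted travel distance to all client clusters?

Manhattan distance separates: Σwᵢ(|x−xᵢ|+|y−yᵢ|) = Σwᵢ|x−xᵢ| + Σwᵢ|y−yᵢ|, so x and y are optimised independently as 1-D weighted medians.
Total weight W = 471; half = 235.5.
x-coordinate, sorted with cumulative weight:
  x=4 (N1, w=200) cum 200
  x=4 (N7, w=80) cum 280  ← median
  x=5 (N4, w=45) cum 325
  x=7 (N3, w=2) cum 327
  x=8 (N5, w=125) cum 452
  x=9 (N2, w=6) cum 458
  x=9 (N8, w=10) cum 468
  x=10 (N6, w=3) cum 471
⇒ x* = 4
y-coordinate, sorted with cumulative weight:
  y=1 (N3, w=2) cum 2
  y=9 (N1, w=200) cum 202
  y=9 (N4, w=45) cum 247  ← median
  y=11 (N2, w=6) cum 253
  y=11 (N7, w=80) cum 333
  y=12 (N5, w=125) cum 458
  y=12 (N6, w=3) cum 461
  y=12 (N8, w=10) cum 471
⇒ y* = 9

(4, 9)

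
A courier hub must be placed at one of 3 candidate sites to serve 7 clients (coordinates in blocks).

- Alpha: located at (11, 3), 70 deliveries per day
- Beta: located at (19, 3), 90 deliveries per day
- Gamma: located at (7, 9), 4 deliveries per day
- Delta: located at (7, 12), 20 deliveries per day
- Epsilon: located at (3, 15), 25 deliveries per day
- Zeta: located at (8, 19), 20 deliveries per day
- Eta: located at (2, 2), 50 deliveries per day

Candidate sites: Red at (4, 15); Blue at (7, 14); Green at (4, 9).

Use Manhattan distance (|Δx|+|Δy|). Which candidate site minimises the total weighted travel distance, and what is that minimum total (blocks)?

Green, total 3837 blocks

Total weighted distance at each candidate:
  Red (4, 15): total = 4851
  Blue (7, 14): total = 4275
  Green (4, 9): total = 3837
Minimum is at Green with total 3837 blocks.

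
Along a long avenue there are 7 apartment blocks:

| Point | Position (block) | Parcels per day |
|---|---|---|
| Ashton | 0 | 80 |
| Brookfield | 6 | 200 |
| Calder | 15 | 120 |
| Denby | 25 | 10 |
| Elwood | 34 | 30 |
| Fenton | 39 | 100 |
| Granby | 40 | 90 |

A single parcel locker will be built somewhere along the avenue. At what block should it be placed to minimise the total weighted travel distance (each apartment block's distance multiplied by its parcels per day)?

For a sum of weighted absolute distances on a line, the optimum is the weighted median (not the mean). Total weight W = 630; half-weight = 315.
Sort by position and accumulate weight:
  block 0 (Ashton, w=80) → cum 80
  block 6 (Brookfield, w=200) → cum 280
  block 15 (Calder, w=120) → cum 400  ≥ 315 → median here
  block 25 (Denby, w=10) → cum 410
  block 34 (Elwood, w=30) → cum 440
  block 39 (Fenton, w=100) → cum 540
  block 40 (Granby, w=90) → cum 630
Optimal location: block 15.

x = 15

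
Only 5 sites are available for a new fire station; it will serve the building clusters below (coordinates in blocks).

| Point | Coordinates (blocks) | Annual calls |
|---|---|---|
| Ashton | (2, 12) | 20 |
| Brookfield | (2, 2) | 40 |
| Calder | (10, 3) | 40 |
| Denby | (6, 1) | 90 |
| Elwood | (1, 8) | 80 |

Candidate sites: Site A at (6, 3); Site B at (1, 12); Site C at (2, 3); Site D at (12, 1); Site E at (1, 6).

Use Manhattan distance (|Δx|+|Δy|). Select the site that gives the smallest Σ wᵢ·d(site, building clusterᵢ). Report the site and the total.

Site C, total 1560 blocks

Total weighted distance at each candidate:
  Site A (6, 3): total = 1600
  Site B (1, 12): total = 2940
  Site C (2, 3): total = 1560
  Site D (12, 1): total = 3000
  Site E (1, 6): total = 1880
Minimum is at Site C with total 1560 blocks.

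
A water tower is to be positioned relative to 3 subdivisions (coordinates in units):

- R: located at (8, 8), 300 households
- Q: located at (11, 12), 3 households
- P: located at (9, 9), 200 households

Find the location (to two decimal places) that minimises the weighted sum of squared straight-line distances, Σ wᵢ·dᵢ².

The minimiser of Σwᵢ‖p−pᵢ‖² is the weighted centroid p* = (Σwᵢpᵢ)/(Σwᵢ).
Σwᵢ = 503.
Σwᵢxᵢ = 300·8 + 3·11 + 200·9 = 4233.
Σwᵢyᵢ = 300·8 + 3·12 + 200·9 = 4236.
x* = 4233/503 = 8.42, y* = 4236/503 = 8.42.

(8.42, 8.42)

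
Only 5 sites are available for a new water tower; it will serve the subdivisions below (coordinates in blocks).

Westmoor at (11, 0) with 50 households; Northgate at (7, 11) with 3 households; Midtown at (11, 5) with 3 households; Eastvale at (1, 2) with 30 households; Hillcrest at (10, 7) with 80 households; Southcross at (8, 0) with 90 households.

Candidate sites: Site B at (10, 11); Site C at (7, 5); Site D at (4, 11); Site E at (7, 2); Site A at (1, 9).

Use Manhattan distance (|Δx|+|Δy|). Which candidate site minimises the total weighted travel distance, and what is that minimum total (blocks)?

Site E, total 1438 blocks

Total weighted distance at each candidate:
  Site B (10, 11): total = 2660
  Site C (7, 5): total = 1690
  Site D (4, 11): total = 3458
  Site E (7, 2): total = 1438
  Site A (1, 9): total = 3546
Minimum is at Site E with total 1438 blocks.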